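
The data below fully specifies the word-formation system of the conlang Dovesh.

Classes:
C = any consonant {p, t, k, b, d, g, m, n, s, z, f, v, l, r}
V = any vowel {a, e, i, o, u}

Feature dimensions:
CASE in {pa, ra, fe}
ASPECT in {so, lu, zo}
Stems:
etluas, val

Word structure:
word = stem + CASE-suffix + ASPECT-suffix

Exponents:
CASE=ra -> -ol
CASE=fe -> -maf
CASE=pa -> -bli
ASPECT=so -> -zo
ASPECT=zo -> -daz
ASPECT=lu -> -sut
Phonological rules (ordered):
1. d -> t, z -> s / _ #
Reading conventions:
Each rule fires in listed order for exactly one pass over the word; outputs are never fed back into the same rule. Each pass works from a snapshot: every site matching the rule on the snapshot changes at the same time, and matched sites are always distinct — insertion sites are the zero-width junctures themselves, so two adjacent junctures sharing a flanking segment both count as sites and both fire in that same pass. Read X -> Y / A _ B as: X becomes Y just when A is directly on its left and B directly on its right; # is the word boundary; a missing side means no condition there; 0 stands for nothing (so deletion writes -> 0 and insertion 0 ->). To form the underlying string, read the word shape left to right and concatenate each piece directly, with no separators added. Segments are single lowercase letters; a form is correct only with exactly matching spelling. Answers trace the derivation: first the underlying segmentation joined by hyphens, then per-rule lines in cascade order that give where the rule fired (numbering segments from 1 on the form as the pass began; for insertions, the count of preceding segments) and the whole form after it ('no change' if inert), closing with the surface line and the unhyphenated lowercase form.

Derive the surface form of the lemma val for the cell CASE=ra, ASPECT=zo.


underlying: val-ol-daz
1. d -> t, z -> s / _ #: fires at position(s) 8: valoldas
surface: valoldas


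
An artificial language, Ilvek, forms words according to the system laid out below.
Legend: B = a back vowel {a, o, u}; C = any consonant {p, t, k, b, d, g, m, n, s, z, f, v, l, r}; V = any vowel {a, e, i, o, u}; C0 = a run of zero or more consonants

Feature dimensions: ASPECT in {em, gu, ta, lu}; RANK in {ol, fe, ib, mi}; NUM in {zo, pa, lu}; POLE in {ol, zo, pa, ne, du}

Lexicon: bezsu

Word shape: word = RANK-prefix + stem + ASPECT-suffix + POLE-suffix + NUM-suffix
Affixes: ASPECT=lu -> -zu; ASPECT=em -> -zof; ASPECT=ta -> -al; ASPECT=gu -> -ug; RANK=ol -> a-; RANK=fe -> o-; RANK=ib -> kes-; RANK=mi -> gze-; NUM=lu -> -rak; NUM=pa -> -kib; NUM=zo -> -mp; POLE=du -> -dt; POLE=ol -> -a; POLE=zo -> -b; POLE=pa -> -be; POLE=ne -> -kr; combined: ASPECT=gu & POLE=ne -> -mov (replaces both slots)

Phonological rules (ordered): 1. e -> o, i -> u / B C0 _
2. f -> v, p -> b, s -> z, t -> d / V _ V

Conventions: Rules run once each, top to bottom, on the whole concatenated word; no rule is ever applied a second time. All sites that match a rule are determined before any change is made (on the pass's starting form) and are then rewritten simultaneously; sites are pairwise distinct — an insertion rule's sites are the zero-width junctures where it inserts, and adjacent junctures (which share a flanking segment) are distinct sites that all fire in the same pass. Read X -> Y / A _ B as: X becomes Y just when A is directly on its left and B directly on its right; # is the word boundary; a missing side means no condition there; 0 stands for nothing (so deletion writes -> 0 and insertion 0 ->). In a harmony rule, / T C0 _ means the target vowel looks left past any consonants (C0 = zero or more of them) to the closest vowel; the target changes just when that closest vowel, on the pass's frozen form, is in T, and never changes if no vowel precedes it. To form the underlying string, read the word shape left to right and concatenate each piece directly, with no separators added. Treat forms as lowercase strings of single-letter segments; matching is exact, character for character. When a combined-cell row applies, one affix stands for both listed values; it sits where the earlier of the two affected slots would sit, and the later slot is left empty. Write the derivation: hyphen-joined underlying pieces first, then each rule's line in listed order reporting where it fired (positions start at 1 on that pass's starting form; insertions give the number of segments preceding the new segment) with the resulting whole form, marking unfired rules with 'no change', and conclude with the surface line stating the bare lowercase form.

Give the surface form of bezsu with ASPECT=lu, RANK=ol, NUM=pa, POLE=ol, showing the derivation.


underlying: a-bezsu-zu-a-kib
1. e -> o, i -> u / B C0 _: fires at position(s) 3, 11: abozsuzuakub
2. f -> v, p -> b, s -> z, t -> d / V _ V: no change
surface: abozsuzuakub


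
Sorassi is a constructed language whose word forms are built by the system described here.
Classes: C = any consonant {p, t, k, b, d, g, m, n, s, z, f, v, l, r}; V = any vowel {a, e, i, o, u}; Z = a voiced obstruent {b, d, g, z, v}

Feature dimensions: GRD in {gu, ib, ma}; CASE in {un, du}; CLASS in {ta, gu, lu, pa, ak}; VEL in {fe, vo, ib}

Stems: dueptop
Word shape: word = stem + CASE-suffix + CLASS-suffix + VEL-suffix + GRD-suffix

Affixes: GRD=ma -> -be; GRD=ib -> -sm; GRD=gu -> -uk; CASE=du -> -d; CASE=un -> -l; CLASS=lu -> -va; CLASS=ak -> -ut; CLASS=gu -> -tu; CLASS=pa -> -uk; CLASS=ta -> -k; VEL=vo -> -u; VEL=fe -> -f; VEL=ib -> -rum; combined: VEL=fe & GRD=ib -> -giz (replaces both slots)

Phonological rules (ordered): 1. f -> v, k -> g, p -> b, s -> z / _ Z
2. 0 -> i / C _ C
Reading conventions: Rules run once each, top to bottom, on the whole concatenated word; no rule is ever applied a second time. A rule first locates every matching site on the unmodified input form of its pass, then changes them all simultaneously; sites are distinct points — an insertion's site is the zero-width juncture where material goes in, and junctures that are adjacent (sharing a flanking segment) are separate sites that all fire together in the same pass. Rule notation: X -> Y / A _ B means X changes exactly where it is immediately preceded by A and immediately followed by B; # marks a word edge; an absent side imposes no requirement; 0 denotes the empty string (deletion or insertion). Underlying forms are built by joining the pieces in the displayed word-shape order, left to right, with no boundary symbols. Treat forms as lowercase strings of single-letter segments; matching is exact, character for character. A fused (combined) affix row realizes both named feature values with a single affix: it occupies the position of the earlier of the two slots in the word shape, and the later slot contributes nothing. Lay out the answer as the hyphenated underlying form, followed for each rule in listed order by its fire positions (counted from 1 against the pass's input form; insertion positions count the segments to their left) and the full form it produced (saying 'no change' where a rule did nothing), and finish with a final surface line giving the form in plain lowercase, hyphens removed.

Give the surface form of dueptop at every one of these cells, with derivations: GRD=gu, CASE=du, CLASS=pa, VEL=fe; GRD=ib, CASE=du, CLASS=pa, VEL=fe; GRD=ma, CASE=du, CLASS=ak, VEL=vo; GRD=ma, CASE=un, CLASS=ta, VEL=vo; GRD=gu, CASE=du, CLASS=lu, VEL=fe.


cell GRD=gu, CASE=du, CLASS=pa, VEL=fe:
underlying: dueptop-d-uk-f-uk
1. f -> v, k -> g, p -> b, s -> z / _ Z: fires at position(s) 7: dueptobdukfuk
2. 0 -> i / C _ C: inserts after position(s) 4, 7, 10: duepitobidukifuk
surface: duepitobidukifuk

cell GRD=ib, CASE=du, CLASS=pa, VEL=fe:
underlying: dueptop-d-uk-giz
1. f -> v, k -> g, p -> b, s -> z / _ Z: fires at position(s) 7, 10: dueptobduggiz
2. 0 -> i / C _ C: inserts after position(s) 4, 7, 10: duepitobidugigiz
surface: duepitobidugigiz

cell GRD=ma, CASE=du, CLASS=ak, VEL=vo:
underlying: dueptop-d-ut-u-be
1. f -> v, k -> g, p -> b, s -> z / _ Z: fires at position(s) 7: dueptobdutube
2. 0 -> i / C _ C: inserts after position(s) 4, 7: duepitobidutube
surface: duepitobidutube

cell GRD=ma, CASE=un, CLASS=ta, VEL=vo:
underlying: dueptop-l-k-u-be
1. f -> v, k -> g, p -> b, s -> z / _ Z: no change
2. 0 -> i / C _ C: inserts after position(s) 4, 7, 8: duepitopilikube
surface: duepitopilikube

cell GRD=gu, CASE=du, CLASS=lu, VEL=fe:
underlying: dueptop-d-va-f-uk
1. f -> v, k -> g, p -> b, s -> z / _ Z: fires at position(s) 7: dueptobdvafuk
2. 0 -> i / C _ C: inserts after position(s) 4, 7, 8: duepitobidivafuk
surface: duepitobidivafuk


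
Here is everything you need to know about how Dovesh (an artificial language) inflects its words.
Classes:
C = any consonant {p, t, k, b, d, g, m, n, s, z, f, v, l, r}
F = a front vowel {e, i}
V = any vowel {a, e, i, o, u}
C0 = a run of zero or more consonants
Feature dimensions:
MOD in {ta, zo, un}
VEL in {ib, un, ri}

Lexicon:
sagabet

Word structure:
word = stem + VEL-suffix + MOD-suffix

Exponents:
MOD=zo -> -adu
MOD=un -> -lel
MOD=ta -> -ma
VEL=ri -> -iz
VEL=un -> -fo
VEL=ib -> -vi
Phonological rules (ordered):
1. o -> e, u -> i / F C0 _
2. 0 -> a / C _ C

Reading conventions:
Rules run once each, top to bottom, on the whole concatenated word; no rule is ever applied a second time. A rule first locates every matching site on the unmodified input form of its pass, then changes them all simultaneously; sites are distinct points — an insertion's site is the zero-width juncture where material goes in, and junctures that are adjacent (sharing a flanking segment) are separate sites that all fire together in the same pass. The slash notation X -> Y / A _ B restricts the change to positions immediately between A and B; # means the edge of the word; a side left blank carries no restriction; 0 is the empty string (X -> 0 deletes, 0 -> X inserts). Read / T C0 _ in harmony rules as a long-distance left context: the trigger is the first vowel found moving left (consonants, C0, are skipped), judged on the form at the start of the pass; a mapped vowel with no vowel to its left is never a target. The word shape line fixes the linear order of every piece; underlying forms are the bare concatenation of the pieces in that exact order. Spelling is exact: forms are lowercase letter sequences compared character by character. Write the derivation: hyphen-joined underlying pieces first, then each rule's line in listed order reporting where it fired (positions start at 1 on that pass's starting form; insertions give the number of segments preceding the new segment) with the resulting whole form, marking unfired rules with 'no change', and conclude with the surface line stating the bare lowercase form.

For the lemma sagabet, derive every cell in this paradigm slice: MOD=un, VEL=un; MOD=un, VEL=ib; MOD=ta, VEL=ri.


cell MOD=un, VEL=un:
underlying: sagabet-fo-lel
1. o -> e, u -> i / F C0 _: fires at position(s) 9: sagabetfelel
2. 0 -> a / C _ C: inserts after position(s) 7: sagabetafelel
surface: sagabetafelel

cell MOD=un, VEL=ib:
underlying: sagabet-vi-lel
1. o -> e, u -> i / F C0 _: no change
2. 0 -> a / C _ C: inserts after position(s) 7: sagabetavilel
surface: sagabetavilel

cell MOD=ta, VEL=ri:
underlying: sagabet-iz-ma
1. o -> e, u -> i / F C0 _: no change
2. 0 -> a / C _ C: inserts after position(s) 9: sagabetizama
surface: sagabetizama


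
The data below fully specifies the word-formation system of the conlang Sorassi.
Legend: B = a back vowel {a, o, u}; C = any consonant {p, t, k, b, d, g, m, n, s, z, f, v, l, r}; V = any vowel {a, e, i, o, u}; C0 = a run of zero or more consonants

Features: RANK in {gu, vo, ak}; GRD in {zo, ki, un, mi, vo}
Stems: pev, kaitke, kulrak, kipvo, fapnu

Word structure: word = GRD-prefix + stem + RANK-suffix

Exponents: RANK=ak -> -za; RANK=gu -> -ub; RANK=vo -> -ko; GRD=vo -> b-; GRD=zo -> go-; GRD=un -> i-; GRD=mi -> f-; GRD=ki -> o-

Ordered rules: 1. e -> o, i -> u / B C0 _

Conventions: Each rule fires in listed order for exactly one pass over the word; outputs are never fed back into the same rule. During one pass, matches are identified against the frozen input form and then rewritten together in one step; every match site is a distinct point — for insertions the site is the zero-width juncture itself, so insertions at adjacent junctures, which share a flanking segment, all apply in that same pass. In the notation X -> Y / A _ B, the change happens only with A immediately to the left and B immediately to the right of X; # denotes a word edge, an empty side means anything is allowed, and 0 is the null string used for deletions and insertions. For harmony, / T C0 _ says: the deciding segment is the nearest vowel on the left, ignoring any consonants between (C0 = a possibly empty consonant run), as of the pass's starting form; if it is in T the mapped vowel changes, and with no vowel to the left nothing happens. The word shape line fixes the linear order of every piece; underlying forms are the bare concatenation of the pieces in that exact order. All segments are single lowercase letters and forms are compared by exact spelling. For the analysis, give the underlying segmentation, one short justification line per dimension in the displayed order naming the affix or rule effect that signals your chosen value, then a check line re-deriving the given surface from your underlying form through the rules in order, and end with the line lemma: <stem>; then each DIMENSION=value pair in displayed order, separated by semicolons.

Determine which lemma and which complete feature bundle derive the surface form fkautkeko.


underlying: f-kaitke-ko
RANK=vo - signalled by the affix -ko
GRD=mi - signalled by the affix f-
check: fkaitkeko -> fkautkeko
lemma: kaitke; RANK=vo; GRD=mi


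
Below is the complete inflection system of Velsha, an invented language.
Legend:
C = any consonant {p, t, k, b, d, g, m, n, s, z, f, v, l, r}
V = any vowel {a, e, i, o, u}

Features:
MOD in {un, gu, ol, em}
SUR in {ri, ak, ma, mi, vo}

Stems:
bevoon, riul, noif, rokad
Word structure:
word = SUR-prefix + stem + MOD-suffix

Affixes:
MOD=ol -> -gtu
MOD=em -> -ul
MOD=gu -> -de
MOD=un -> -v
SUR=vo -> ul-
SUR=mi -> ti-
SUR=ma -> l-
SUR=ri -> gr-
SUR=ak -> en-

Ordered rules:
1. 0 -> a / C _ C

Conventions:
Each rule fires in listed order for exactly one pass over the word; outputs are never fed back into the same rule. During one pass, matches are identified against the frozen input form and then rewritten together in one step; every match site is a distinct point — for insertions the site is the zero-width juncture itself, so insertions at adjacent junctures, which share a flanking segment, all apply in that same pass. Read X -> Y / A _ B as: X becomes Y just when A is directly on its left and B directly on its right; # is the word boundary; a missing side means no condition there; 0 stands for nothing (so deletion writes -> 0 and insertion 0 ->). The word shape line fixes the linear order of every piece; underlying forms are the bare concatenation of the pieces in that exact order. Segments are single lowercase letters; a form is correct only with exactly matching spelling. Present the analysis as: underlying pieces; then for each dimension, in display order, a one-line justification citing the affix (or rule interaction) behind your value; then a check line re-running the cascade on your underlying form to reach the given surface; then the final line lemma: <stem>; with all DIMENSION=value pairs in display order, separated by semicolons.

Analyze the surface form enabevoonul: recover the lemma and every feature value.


underlying: en-bevoon-ul
MOD=em - signalled by the affix -ul
SUR=ak - signalled by the affix en-
check: enbevoonul -> enabevoonul
lemma: bevoon; MOD=em; SUR=ak


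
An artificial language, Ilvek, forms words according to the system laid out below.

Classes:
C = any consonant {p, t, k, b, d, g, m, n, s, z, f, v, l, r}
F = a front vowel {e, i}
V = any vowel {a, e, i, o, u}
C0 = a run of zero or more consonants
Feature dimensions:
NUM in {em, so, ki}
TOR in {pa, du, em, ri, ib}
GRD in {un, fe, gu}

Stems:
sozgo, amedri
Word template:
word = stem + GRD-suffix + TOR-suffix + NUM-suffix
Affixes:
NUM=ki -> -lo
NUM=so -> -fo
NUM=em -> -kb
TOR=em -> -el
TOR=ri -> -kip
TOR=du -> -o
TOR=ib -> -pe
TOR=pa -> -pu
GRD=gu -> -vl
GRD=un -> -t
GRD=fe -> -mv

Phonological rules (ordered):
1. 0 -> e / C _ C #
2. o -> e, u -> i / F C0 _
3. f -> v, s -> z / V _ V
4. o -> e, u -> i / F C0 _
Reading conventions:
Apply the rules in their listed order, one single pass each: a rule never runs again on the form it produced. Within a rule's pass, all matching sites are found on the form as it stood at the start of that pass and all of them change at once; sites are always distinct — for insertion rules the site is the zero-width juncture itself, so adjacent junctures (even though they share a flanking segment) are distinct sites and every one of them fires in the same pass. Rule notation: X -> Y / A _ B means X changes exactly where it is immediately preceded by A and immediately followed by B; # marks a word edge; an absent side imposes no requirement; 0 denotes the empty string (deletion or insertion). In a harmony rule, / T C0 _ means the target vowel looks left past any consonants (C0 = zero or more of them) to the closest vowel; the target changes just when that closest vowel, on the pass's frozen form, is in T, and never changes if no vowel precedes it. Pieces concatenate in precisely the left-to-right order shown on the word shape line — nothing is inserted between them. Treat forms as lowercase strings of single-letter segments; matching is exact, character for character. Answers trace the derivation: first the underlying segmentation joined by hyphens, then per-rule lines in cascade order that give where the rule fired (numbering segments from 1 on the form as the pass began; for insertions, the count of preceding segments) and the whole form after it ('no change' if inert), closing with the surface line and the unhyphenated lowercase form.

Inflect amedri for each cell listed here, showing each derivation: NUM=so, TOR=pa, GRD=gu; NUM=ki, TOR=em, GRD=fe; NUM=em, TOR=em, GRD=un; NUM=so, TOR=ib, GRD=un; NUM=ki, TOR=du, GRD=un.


cell NUM=so, TOR=pa, GRD=gu:
underlying: amedri-vl-pu-fo
1. 0 -> e / C _ C #: no change
2. o -> e, u -> i / F C0 _: fires at position(s) 10: amedrivlpifo
3. f -> v, s -> z / V _ V: fires at position(s) 11: amedrivlpivo
4. o -> e, u -> i / F C0 _: fires at position(s) 12: amedrivlpive
surface: amedrivlpive

cell NUM=ki, TOR=em, GRD=fe:
underlying: amedri-mv-el-lo
1. 0 -> e / C _ C #: no change
2. o -> e, u -> i / F C0 _: fires at position(s) 12: amedrimvelle
3. f -> v, s -> z / V _ V: no change
4. o -> e, u -> i / F C0 _: no change
surface: amedrimvelle

cell NUM=em, TOR=em, GRD=un:
underlying: amedri-t-el-kb
1. 0 -> e / C _ C #: inserts after position(s) 10: amedritelkeb
2. o -> e, u -> i / F C0 _: no change
3. f -> v, s -> z / V _ V: no change
4. o -> e, u -> i / F C0 _: no change
surface: amedritelkeb

cell NUM=so, TOR=ib, GRD=un:
underlying: amedri-t-pe-fo
1. 0 -> e / C _ C #: no change
2. o -> e, u -> i / F C0 _: fires at position(s) 11: amedritpefe
3. f -> v, s -> z / V _ V: fires at position(s) 10: amedritpeve
4. o -> e, u -> i / F C0 _: no change
surface: amedritpeve

cell NUM=ki, TOR=du, GRD=un:
underlying: amedri-t-o-lo
1. 0 -> e / C _ C #: no change
2. o -> e, u -> i / F C0 _: fires at position(s) 8: amedritelo
3. f -> v, s -> z / V _ V: no change
4. o -> e, u -> i / F C0 _: fires at position(s) 10: amedritele
surface: amedritele


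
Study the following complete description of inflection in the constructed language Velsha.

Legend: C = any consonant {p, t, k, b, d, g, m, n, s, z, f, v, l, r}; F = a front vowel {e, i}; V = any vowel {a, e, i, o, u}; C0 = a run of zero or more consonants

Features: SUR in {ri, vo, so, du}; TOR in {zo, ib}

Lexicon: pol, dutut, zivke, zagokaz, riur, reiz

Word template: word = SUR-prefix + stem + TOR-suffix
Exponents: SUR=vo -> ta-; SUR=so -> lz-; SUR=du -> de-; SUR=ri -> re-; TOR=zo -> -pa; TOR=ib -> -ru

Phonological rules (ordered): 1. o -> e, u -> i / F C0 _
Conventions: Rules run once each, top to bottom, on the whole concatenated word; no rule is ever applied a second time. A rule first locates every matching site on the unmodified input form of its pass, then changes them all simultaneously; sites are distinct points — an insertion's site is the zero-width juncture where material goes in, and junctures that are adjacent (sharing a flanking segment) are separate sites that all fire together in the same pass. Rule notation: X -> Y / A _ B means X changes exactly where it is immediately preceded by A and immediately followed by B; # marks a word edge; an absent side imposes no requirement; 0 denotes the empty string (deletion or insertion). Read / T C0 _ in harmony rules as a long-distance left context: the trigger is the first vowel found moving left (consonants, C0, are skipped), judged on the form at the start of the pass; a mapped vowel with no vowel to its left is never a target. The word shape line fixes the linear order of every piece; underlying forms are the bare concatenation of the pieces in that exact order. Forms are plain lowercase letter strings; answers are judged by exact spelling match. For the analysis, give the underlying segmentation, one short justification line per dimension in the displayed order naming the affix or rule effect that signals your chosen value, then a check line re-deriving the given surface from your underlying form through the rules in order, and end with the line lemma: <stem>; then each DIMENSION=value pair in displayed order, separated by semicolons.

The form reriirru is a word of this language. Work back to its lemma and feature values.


underlying: re-riur-ru
SUR=ri - signalled by the affix re-
TOR=ib - signalled by the affix -ru
check: reriurru -> reriirru
lemma: riur; SUR=ri; TOR=ib


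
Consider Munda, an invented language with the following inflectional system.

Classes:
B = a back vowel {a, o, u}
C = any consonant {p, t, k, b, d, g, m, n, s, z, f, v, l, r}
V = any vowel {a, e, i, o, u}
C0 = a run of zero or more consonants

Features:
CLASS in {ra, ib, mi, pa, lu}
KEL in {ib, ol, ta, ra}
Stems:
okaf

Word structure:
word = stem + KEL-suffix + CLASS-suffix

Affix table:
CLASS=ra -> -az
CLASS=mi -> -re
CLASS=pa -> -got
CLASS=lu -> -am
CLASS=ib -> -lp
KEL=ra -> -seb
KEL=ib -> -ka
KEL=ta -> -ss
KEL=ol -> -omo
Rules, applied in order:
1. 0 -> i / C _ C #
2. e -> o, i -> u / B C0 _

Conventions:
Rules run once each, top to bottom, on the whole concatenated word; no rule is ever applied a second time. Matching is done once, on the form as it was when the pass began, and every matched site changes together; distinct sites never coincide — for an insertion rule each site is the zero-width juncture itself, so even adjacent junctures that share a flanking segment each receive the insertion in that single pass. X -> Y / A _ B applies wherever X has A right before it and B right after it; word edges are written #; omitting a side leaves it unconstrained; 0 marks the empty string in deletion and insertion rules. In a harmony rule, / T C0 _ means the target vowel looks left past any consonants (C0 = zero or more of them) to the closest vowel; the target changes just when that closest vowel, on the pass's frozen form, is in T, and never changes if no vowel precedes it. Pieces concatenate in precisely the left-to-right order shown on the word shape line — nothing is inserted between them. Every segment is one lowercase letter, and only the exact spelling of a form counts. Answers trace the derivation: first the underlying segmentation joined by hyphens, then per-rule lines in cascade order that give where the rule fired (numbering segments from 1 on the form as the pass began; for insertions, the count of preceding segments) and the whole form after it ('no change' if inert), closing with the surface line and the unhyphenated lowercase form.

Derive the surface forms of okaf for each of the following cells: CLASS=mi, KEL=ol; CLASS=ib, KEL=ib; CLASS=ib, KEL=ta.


cell CLASS=mi, KEL=ol:
underlying: okaf-omo-re
1. 0 -> i / C _ C #: no change
2. e -> o, i -> u / B C0 _: fires at position(s) 9: okafomoro
surface: okafomoro

cell CLASS=ib, KEL=ib:
underlying: okaf-ka-lp
1. 0 -> i / C _ C #: inserts after position(s) 7: okafkalip
2. e -> o, i -> u / B C0 _: fires at position(s) 8: okafkalup
surface: okafkalup

cell CLASS=ib, KEL=ta:
underlying: okaf-ss-lp
1. 0 -> i / C _ C #: inserts after position(s) 7: okafsslip
2. e -> o, i -> u / B C0 _: fires at position(s) 8: okafsslup
surface: okafsslup


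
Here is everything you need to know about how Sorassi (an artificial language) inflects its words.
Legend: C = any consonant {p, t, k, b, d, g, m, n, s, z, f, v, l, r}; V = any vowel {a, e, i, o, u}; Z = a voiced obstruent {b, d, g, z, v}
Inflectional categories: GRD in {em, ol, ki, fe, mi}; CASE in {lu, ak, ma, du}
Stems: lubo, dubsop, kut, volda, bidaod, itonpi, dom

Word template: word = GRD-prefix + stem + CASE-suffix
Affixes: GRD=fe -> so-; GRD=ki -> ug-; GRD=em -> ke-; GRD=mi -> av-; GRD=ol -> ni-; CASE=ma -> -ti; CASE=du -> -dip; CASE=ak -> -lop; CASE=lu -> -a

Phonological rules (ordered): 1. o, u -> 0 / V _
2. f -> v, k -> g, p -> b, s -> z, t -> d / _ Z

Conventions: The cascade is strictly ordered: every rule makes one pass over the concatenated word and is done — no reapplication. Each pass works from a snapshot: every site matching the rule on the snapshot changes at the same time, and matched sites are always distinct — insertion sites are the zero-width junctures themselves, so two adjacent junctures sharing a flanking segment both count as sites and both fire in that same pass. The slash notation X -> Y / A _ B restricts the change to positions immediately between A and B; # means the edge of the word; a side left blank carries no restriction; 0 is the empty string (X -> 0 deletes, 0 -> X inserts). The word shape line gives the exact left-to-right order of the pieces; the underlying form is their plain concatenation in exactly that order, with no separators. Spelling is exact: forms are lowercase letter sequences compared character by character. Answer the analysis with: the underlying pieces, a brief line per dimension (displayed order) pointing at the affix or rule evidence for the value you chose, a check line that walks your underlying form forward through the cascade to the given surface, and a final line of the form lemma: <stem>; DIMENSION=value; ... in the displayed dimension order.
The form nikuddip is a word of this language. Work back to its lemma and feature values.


underlying: ni-kut-dip
GRD=ol - signalled by the affix ni-
CASE=du - signalled by the affix -dip
check: nikutdip -> nikutdip -> nikuddip
lemma: kut; GRD=ol; CASE=du


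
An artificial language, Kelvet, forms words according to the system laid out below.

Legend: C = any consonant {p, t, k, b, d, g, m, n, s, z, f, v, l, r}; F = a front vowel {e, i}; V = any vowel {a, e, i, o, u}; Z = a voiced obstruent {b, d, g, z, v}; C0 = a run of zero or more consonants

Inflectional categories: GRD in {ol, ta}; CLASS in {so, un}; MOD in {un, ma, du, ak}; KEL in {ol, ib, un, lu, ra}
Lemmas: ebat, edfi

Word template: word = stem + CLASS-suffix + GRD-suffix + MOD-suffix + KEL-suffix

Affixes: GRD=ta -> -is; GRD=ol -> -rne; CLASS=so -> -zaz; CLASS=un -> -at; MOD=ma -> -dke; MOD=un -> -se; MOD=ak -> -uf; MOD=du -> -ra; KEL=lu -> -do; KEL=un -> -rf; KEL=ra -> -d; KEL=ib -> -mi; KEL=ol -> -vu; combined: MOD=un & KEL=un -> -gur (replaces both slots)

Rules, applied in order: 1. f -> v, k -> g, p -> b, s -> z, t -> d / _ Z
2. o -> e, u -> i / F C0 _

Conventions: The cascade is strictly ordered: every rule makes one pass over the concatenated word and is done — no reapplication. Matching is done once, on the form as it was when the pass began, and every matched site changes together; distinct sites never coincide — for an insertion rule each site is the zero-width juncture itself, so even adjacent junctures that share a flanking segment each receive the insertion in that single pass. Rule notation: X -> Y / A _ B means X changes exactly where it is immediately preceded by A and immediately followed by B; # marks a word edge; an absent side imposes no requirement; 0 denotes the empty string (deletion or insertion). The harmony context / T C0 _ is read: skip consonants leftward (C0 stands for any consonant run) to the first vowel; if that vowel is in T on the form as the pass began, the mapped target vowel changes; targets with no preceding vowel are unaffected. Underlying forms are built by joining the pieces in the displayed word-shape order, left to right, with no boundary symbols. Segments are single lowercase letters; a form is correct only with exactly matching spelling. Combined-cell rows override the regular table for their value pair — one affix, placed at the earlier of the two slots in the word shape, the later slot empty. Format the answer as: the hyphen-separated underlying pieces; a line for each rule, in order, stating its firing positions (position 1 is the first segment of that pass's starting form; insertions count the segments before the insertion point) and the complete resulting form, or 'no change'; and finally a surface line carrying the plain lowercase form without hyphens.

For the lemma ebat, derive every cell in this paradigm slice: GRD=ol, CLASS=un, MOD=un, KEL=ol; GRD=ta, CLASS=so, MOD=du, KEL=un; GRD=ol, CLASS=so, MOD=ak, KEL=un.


cell GRD=ol, CLASS=un, MOD=un, KEL=ol:
underlying: ebat-at-rne-se-vu
1. f -> v, k -> g, p -> b, s -> z, t -> d / _ Z: no change
2. o -> e, u -> i / F C0 _: fires at position(s) 13: ebatatrnesevi
surface: ebatatrnesevi

cell GRD=ta, CLASS=so, MOD=du, KEL=un:
underlying: ebat-zaz-is-ra-rf
1. f -> v, k -> g, p -> b, s -> z, t -> d / _ Z: fires at position(s) 4: ebadzazisrarf
2. o -> e, u -> i / F C0 _: no change
surface: ebadzazisrarf

cell GRD=ol, CLASS=so, MOD=ak, KEL=un:
underlying: ebat-zaz-rne-uf-rf
1. f -> v, k -> g, p -> b, s -> z, t -> d / _ Z: fires at position(s) 4: ebadzazrneufrf
2. o -> e, u -> i / F C0 _: fires at position(s) 11: ebadzazrneifrf
surface: ebadzazrneifrf


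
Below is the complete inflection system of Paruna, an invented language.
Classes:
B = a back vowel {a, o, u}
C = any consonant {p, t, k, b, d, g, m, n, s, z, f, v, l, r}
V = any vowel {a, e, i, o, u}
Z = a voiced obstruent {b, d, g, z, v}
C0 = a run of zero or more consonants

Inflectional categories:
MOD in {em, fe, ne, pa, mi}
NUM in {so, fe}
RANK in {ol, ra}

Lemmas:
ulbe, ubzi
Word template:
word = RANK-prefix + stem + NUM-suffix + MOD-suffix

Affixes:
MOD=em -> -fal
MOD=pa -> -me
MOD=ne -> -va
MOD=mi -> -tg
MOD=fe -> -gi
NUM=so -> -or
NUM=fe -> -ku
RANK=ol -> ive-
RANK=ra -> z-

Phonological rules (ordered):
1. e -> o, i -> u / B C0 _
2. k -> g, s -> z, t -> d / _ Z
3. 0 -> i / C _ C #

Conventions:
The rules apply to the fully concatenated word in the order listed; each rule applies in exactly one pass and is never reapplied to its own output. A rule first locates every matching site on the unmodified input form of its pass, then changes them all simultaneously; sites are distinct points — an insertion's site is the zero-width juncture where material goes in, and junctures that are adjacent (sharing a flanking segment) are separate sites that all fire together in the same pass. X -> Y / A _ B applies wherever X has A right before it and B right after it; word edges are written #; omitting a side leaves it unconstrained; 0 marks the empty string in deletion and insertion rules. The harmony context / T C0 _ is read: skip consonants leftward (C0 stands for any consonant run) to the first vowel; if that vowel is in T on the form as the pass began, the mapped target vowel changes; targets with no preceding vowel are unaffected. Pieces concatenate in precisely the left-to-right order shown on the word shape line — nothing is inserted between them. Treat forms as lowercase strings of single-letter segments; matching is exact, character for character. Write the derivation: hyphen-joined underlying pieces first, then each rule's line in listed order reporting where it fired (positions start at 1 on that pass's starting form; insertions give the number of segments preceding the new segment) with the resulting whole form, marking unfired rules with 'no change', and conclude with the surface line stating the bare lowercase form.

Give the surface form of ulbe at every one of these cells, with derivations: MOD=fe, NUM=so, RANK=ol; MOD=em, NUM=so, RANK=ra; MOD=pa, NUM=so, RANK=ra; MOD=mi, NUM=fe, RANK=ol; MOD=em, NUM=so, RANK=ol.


cell MOD=fe, NUM=so, RANK=ol:
underlying: ive-ulbe-or-gi
1. e -> o, i -> u / B C0 _: fires at position(s) 7, 11: iveulboorgu
2. k -> g, s -> z, t -> d / _ Z: no change
3. 0 -> i / C _ C #: no change
surface: iveulboorgu

cell MOD=em, NUM=so, RANK=ra:
underlying: z-ulbe-or-fal
1. e -> o, i -> u / B C0 _: fires at position(s) 5: zulboorfal
2. k -> g, s -> z, t -> d / _ Z: no change
3. 0 -> i / C _ C #: no change
surface: zulboorfal

cell MOD=pa, NUM=so, RANK=ra:
underlying: z-ulbe-or-me
1. e -> o, i -> u / B C0 _: fires at position(s) 5, 9: zulboormo
2. k -> g, s -> z, t -> d / _ Z: no change
3. 0 -> i / C _ C #: no change
surface: zulboormo

cell MOD=mi, NUM=fe, RANK=ol:
underlying: ive-ulbe-ku-tg
1. e -> o, i -> u / B C0 _: fires at position(s) 7: iveulbokutg
2. k -> g, s -> z, t -> d / _ Z: fires at position(s) 10: iveulbokudg
3. 0 -> i / C _ C #: inserts after position(s) 10: iveulbokudig
surface: iveulbokudig

cell MOD=em, NUM=so, RANK=ol:
underlying: ive-ulbe-or-fal
1. e -> o, i -> u / B C0 _: fires at position(s) 7: iveulboorfal
2. k -> g, s -> z, t -> d / _ Z: no change
3. 0 -> i / C _ C #: no change
surface: iveulboorfal


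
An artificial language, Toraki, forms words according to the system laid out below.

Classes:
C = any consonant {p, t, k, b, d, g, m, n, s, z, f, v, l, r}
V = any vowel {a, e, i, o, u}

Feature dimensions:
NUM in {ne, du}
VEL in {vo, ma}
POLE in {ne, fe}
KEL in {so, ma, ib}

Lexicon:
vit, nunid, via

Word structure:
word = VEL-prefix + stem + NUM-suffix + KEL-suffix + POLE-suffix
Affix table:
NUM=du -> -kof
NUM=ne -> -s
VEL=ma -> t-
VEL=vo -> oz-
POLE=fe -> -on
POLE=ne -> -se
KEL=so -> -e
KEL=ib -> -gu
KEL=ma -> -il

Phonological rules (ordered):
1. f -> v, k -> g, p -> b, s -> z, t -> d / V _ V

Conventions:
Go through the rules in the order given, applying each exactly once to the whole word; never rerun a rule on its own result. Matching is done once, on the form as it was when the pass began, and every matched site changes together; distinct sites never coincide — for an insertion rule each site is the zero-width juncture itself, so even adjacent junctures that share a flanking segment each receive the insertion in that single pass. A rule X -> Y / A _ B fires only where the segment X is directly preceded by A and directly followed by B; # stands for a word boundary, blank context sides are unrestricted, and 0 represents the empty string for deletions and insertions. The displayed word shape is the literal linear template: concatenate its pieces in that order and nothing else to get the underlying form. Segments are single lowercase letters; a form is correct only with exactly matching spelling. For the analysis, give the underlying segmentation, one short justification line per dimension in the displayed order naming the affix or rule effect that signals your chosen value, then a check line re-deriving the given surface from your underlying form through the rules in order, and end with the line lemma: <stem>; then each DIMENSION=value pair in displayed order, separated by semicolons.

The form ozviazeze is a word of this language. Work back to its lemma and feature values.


underlying: oz-via-s-e-se
NUM=ne - signalled by the affix -s
VEL=vo - signalled by the affix oz-
POLE=ne - signalled by the affix -se
KEL=so - signalled by the affix -e
check: ozviasese -> ozviazeze
lemma: via; NUM=ne; VEL=vo; POLE=ne; KEL=so


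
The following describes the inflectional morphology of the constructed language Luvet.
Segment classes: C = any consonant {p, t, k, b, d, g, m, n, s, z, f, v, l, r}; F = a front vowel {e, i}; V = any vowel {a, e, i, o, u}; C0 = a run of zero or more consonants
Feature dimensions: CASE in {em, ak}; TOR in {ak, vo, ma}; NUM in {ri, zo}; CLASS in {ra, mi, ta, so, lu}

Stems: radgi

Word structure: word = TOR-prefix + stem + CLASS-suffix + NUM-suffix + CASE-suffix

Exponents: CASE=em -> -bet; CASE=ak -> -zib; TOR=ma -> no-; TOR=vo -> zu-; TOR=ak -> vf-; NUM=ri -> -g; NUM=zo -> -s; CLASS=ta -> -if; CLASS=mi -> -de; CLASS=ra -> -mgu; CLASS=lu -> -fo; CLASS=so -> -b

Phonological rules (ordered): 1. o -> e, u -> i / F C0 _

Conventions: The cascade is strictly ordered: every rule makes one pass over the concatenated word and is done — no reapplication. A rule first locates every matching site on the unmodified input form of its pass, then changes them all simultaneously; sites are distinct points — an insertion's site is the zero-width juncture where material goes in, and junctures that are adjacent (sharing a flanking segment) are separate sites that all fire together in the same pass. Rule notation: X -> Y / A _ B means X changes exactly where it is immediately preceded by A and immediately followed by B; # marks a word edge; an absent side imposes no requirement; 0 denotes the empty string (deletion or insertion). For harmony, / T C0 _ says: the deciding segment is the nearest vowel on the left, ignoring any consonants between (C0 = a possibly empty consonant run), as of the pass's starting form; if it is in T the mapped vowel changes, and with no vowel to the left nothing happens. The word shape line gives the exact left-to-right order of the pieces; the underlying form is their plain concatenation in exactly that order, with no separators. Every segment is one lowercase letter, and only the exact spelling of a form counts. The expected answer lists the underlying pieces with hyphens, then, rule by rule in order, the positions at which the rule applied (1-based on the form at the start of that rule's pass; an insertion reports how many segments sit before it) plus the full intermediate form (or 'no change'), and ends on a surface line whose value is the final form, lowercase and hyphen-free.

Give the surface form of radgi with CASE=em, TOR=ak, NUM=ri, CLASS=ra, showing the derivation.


underlying: vf-radgi-mgu-g-bet
1. o -> e, u -> i / F C0 _: fires at position(s) 10: vfradgimgigbet
surface: vfradgimgigbet


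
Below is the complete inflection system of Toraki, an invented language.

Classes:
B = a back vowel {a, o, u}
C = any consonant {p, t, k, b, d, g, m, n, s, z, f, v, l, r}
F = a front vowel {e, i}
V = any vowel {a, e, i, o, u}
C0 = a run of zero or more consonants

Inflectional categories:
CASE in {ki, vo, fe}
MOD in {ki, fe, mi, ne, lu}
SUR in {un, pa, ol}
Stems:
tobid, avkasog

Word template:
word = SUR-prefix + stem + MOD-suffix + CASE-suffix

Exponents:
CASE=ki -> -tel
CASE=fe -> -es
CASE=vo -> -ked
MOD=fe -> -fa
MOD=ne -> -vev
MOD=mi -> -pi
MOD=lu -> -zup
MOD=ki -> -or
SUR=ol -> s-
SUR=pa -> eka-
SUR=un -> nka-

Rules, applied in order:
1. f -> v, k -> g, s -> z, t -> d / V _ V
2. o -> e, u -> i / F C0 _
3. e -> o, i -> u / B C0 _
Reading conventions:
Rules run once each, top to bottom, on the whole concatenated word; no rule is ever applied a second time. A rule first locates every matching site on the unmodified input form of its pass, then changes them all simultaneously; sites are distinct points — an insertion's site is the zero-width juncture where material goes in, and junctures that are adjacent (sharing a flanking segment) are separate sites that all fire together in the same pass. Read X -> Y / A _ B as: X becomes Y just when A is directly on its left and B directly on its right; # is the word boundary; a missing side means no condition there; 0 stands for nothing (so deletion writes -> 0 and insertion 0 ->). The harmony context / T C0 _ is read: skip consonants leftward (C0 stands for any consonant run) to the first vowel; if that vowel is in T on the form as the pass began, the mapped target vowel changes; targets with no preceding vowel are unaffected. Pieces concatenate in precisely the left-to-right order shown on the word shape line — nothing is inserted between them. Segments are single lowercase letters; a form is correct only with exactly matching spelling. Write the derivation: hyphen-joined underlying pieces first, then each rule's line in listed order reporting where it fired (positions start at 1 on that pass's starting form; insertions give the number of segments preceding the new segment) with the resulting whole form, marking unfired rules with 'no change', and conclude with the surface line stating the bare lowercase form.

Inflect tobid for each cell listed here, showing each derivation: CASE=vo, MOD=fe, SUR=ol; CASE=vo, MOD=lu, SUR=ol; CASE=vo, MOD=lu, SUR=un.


cell CASE=vo, MOD=fe, SUR=ol:
underlying: s-tobid-fa-ked
1. f -> v, k -> g, s -> z, t -> d / V _ V: fires at position(s) 9: stobidfaged
2. o -> e, u -> i / F C0 _: no change
3. e -> o, i -> u / B C0 _: fires at position(s) 5, 10: stobudfagod
surface: stobudfagod

cell CASE=vo, MOD=lu, SUR=ol:
underlying: s-tobid-zup-ked
1. f -> v, k -> g, s -> z, t -> d / V _ V: no change
2. o -> e, u -> i / F C0 _: fires at position(s) 8: stobidzipked
3. e -> o, i -> u / B C0 _: fires at position(s) 5: stobudzipked
surface: stobudzipked

cell CASE=vo, MOD=lu, SUR=un:
underlying: nka-tobid-zup-ked
1. f -> v, k -> g, s -> z, t -> d / V _ V: fires at position(s) 4: nkadobidzupked
2. o -> e, u -> i / F C0 _: fires at position(s) 10: nkadobidzipked
3. e -> o, i -> u / B C0 _: fires at position(s) 7: nkadobudzipked
surface: nkadobudzipked
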